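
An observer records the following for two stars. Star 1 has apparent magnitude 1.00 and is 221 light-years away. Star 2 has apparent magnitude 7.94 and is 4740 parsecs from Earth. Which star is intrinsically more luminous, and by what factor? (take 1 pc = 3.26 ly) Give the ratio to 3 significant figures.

Star 2 is more luminous, by a factor of 8.19.

Star 1: d = 221 ly / 3.26 = 67.79 pc
Star 1: M = m − 5 log₁₀ d + 5 = 1.00 − 5·1.8312 + 5 = -3.156
Star 2: M = m − 5 log₁₀ d + 5 = 7.94 − 5·3.6758 + 5 = -5.439
ΔM = M_1 − M_2 = -3.156 − (-5.439) = 2.283; smaller M is more luminous → Star 2.
L ratio = 10^(0.4 |ΔM|) = 10^0.913 = 8.189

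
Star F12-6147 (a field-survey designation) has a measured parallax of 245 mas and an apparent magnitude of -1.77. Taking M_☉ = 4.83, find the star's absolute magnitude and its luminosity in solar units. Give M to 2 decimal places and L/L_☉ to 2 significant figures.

d = 1/p = 1000/245 mas = 4.082 pc
M = m − 5 log₁₀ d + 5 = -1.77 − 5·0.6108 + 5 = 0.176
M − M_☉ = 0.176 − 4.83 = -4.654
L/L_☉ = 10^(−0.4 × -4.654) = 72.72

M ≈ 0.18; L/L_☉ ≈ 73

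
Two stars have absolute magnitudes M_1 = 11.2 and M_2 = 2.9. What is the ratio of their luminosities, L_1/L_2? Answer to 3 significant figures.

ΔM = M_1 − M_2 = 8.3
L_1/L_2 = 10^(−0.4 ΔM) = 10^-3.320 = 4.786×10^-4

L_1/L_2 ≈ 4.79×10^-4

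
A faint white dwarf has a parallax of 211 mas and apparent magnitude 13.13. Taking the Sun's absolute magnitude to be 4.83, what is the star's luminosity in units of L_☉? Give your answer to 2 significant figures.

L/L_☉ ≈ 1.1×10^-4

d = 1/p = 1000/211 mas = 4.739 pc
M = m − 5 log₁₀ d + 5 = 13.13 − 5·0.6757 + 5 = 14.751
M − M_☉ = 14.751 − 4.83 = 9.921
L/L_☉ = 10^(−0.4 × 9.921) = 1.075×10^-4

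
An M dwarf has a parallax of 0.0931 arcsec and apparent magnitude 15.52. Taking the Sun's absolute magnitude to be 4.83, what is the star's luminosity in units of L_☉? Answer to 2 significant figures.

L/L_☉ ≈ 6.1×10^-5

d = 1/p = 1/0.0931″ = 10.74 pc
M = m − 5 log₁₀ d + 5 = 15.52 − 5·1.0311 + 5 = 15.365
M − M_☉ = 15.365 − 4.83 = 10.535
L/L_☉ = 10^(−0.4 × 10.535) = 6.111×10^-5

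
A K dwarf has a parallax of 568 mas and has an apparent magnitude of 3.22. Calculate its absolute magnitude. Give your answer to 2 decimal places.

p = 568 mas = 0.568″ → d = 1/p = 1.761 pc
5 log₁₀(d/10 pc) = 5 log₁₀(1.761) − 5 = -3.772
M = m − 5 log₁₀(d/10) = 3.22 + 3.772 = 6.992

M ≈ 6.99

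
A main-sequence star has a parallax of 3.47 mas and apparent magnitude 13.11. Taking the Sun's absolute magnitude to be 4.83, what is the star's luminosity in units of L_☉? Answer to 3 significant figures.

d = 1/p = 1000/3.47 mas = 288.2 pc
M = m − 5 log₁₀ d + 5 = 13.11 − 5·2.4597 + 5 = 5.812
M − M_☉ = 5.812 − 4.83 = 0.982
L/L_☉ = 10^(−0.4 × 0.982) = 0.4049

L/L_☉ ≈ 0.405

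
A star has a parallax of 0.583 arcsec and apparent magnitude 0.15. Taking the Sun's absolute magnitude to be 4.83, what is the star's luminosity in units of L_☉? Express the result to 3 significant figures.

d = 1/p = 1/0.583″ = 1.715 pc
M = m − 5 log₁₀ d + 5 = 0.15 − 5·0.2343 + 5 = 3.978
M − M_☉ = 3.978 − 4.83 = -0.852
L/L_☉ = 10^(−0.4 × -0.852) = 2.191

L/L_☉ ≈ 2.19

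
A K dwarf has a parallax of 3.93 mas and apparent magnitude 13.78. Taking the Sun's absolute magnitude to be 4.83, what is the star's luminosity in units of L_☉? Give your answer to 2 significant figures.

d = 1/p = 1000/3.93 mas = 254.5 pc
M = m − 5 log₁₀ d + 5 = 13.78 − 5·2.4056 + 5 = 6.752
M − M_☉ = 6.752 − 4.83 = 1.922
L/L_☉ = 10^(−0.4 × 1.922) = 0.1703

L/L_☉ ≈ 0.17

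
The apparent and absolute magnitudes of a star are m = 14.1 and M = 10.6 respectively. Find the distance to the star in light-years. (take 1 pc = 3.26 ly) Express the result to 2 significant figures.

Distance modulus: m − M = 14.1 − (10.6) = 3.500
m − M = 5 log₁₀ d − 5
log₁₀ d = (m − M)/5 + 1 = 1.7000
d = 10^1.7000 = 50.12 pc
= 163.4 ly

d ≈ 160 ly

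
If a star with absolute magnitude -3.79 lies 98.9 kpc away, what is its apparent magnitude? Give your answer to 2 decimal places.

d = 98.9 kpc = 98900 pc
m = M + 5 log₁₀ d − 5 = -3.79 + 5·4.9952 − 5 = 16.186

m ≈ 16.19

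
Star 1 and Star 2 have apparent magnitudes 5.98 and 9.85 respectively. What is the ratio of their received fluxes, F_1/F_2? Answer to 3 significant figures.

Δm = 5.98 − (9.85) = -3.87
Flux ratio = 10^(−0.4 Δm) = 10^(−0.4 × -3.87) = 10^1.548 = 35.32

F_1/F_2 ≈ 35.3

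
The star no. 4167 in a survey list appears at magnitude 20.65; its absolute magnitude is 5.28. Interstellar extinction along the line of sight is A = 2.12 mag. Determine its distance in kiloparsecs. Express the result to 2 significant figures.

m − M = 5 log₁₀(d/10 pc) + A  ⇒  20.65 − (5.28) − 2.12 = 5 log₁₀(d/10)
13.250 = 5 log₁₀(d/10)
log₁₀ d = (m − M − A)/5 + 1 = 3.6500
d = 10^3.6500 = 4467 pc
= 4.467 kpc

d ≈ 4.5 kpc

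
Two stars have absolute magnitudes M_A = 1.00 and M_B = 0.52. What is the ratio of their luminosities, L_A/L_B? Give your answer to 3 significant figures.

L_A/L_B ≈ 0.643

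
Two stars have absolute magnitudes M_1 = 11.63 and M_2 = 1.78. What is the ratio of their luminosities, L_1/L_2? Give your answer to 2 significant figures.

L_1/L_2 ≈ 1.1×10^-4

ΔM = M_1 − M_2 = 9.85
L_1/L_2 = 10^(−0.4 ΔM) = 10^-3.940 = 1.148×10^-4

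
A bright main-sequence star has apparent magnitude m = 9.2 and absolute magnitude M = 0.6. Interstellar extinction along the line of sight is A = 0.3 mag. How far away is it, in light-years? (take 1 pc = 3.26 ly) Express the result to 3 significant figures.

d ≈ 1490 ly

m − M = 5 log₁₀(d/10 pc) + A  ⇒  9.2 − (0.6) − 0.3 = 5 log₁₀(d/10)
8.300 = 5 log₁₀(d/10)
log₁₀ d = (m − M − A)/5 + 1 = 2.6600
d = 10^2.6600 = 457.1 pc
= 1490 ly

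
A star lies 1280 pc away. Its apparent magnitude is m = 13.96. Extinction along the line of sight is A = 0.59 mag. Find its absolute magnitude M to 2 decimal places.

M ≈ 2.83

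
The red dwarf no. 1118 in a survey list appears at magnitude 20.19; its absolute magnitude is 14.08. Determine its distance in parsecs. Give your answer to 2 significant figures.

μ = m − M = 6.110
m − M = 5 log₁₀ d − 5
log₁₀ d = (m − M)/5 + 1 = 2.2220
d = 10^2.2220 = 166.7 pc

d ≈ 170 pc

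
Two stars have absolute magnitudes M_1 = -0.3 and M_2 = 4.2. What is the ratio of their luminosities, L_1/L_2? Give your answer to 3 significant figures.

ΔM = M_1 − M_2 = -4.5
L_1/L_2 = 10^(−0.4 ΔM) = 10^1.800 = 63.10

L_1/L_2 ≈ 63.1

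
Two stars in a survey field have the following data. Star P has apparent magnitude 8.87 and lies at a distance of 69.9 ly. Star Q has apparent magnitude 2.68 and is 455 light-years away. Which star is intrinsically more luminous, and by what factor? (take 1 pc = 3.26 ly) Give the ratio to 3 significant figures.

Star P: d = 69.9 ly / 3.26 = 21.44 pc
Star P: M = m − 5 log₁₀ d + 5 = 8.87 − 5·1.3313 + 5 = 7.214
Star Q: d = 455 ly / 3.26 = 139.6 pc
Star Q: M = m − 5 log₁₀ d + 5 = 2.68 − 5·2.1448 + 5 = -3.044
ΔM = M_P − M_Q = 7.214 − (-3.044) = 10.258; smaller M is more luminous → Star Q.
L ratio = 10^(0.4 |ΔM|) = 10^4.103 = 12680

Star Q is more luminous, by a factor of 12700.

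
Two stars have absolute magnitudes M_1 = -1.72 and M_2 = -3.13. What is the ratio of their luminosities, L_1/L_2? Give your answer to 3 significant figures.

L_1/L_2 ≈ 0.273

ΔM = M_1 − M_2 = 1.41
L_1/L_2 = 10^(−0.4 ΔM) = 10^-0.564 = 0.2729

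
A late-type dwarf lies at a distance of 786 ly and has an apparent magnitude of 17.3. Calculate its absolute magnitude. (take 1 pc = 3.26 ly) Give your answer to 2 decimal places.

M ≈ 10.39

d = 786 ly / 3.26 = 241.1 pc
5 log₁₀(d/10 pc) = 5 log₁₀(241.1) − 5 = 6.911
M = m − 5 log₁₀(d/10) = 17.3 − 6.911 = 10.389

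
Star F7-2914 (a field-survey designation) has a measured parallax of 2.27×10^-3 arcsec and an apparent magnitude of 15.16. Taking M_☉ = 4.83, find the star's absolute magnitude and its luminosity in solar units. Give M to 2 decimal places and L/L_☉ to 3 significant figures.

M ≈ 6.94; L/L_☉ ≈ 0.143

d = 1/p = 1/2.27×10^-3″ = 440.5 pc
M = m − 5 log₁₀ d + 5 = 15.16 − 5·2.6440 + 5 = 6.940
M − M_☉ = 6.940 − 4.83 = 2.110
L/L_☉ = 10^(−0.4 × 2.110) = 0.1432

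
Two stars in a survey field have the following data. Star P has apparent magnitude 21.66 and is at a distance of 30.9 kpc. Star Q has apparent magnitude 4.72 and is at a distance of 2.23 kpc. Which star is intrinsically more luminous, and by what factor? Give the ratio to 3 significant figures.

Star P: d = 30.9 kpc = 30900 pc
Star P: M = m − 5 log₁₀ d + 5 = 21.66 − 5·4.4900 + 5 = 4.210
Star Q: d = 2.23 kpc = 2230 pc
Star Q: M = m − 5 log₁₀ d + 5 = 4.72 − 5·3.3483 + 5 = -7.022
ΔM = M_P − M_Q = 4.210 − (-7.022) = 11.232; smaller M is more luminous → Star Q.
L ratio = 10^(0.4 |ΔM|) = 10^4.493 = 31100

Star Q is more luminous, by a factor of 31100.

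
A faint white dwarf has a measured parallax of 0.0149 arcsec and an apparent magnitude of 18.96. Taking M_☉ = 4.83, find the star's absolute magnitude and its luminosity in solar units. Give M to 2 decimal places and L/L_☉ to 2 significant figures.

d = 1/p = 1/0.0149″ = 67.11 pc
M = m − 5 log₁₀ d + 5 = 18.96 − 5·1.8268 + 5 = 14.826
M − M_☉ = 14.826 − 4.83 = 9.996
L/L_☉ = 10^(−0.4 × 9.996) = 1.004×10^-4

M ≈ 14.83; L/L_☉ ≈ 1.0×10^-4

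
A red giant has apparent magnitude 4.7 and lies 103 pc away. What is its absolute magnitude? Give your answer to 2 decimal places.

M ≈ -0.36

5 log₁₀(d/10 pc) = 5 log₁₀(103.0) − 5 = 5.064
M = m − 5 log₁₀(d/10) = 4.7 − 5.064 = -0.364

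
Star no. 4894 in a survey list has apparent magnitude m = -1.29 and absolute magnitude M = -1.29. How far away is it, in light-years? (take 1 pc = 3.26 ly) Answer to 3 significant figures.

Distance modulus: m − M = -1.29 − (-1.29) = 0.000
m − M = 5 log₁₀ d − 5
log₁₀ d = (m − M)/5 + 1 = 1.0000
d = 10^1.0000 = 10.00 pc
= 32.60 ly

d ≈ 32.6 ly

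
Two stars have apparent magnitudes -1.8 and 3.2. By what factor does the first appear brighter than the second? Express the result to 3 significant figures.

Magnitude difference = -5.0
Flux ratio = 10^(−0.4 Δm) = 10^(−0.4 × -5.0) = 10^2.000 = 100.0

100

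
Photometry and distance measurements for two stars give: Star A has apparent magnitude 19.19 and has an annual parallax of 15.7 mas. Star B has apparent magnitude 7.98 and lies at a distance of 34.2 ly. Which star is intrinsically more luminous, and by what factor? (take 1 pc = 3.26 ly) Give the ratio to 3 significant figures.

Star B is more luminous, by a factor of 827.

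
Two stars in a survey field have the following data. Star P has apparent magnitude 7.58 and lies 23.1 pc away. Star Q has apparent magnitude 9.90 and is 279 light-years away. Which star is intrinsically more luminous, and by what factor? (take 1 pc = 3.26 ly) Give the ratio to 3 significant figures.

Star P: M = m − 5 log₁₀ d + 5 = 7.58 − 5·1.3636 + 5 = 5.762
Star Q: d = 279 ly / 3.26 = 85.58 pc
Star Q: M = m − 5 log₁₀ d + 5 = 9.90 − 5·1.9324 + 5 = 5.238
ΔM = M_P − M_Q = 5.762 − (5.238) = 0.524; smaller M is more luminous → Star Q.
L ratio = 10^(0.4 |ΔM|) = 10^0.210 = 1.620

Star Q is more luminous, by a factor of 1.62.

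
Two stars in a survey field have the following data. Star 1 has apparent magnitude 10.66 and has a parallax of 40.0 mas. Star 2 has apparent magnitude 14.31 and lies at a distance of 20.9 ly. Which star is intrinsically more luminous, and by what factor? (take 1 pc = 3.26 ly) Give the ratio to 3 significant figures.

Star 1: p = 40.0 mas = 0.0400″ → d = 1/p = 25.00 pc
Star 1: M = m − 5 log₁₀ d + 5 = 10.66 − 5·1.3979 + 5 = 8.670
Star 2: d = 20.9 ly / 3.26 = 6.411 pc
Star 2: M = m − 5 log₁₀ d + 5 = 14.31 − 5·0.8069 + 5 = 15.275
ΔM = M_1 − M_2 = 8.670 − (15.275) = -6.605; smaller M is more luminous → Star 1.
L ratio = 10^(0.4 |ΔM|) = 10^2.642 = 438.6

Star 1 is more luminous, by a factor of 439.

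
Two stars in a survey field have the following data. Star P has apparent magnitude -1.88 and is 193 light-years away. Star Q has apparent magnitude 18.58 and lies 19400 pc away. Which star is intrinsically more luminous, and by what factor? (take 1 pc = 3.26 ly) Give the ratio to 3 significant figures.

Star P is more luminous, by a factor of 1420.

Star P: d = 193 ly / 3.26 = 59.20 pc
Star P: M = m − 5 log₁₀ d + 5 = -1.88 − 5·1.7723 + 5 = -5.742
Star Q: M = m − 5 log₁₀ d + 5 = 18.58 − 5·4.2878 + 5 = 2.141
ΔM = M_P − M_Q = -5.742 − (2.141) = -7.883; smaller M is more luminous → Star P.
L ratio = 10^(0.4 |ΔM|) = 10^3.153 = 1423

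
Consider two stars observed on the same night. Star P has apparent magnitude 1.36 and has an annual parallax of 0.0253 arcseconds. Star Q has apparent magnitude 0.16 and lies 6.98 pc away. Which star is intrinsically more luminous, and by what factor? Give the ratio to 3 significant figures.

Star P is more luminous, by a factor of 10.6.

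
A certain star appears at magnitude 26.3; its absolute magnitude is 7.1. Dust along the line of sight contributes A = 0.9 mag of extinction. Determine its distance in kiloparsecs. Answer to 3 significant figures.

d ≈ 45.7 kpc

m − M = 5 log₁₀(d/10 pc) + A  ⇒  26.3 − (7.1) − 0.9 = 5 log₁₀(d/10)
18.300 = 5 log₁₀(d/10)
log₁₀ d = (m − M − A)/5 + 1 = 4.6600
d = 10^4.6600 = 45710 pc
= 45.71 kpc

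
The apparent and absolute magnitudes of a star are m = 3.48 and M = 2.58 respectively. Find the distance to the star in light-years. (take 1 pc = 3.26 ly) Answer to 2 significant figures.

Distance modulus: m − M = 3.48 − (2.58) = 0.900
m − M = 5 log₁₀ d − 5
log₁₀ d = (m − M)/5 + 1 = 1.1800
d = 10^1.1800 = 15.14 pc
= 49.34 ly

d ≈ 49 ly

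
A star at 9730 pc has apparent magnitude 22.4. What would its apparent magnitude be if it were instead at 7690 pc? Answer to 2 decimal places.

Flux ∝ 1/d², so Δm = 5 log₁₀(d₂/d₁) = 5 log₁₀(7690/9730) = -0.511
m₂ = m₁ + Δm = 22.4 + (-0.511) = 21.889

m ≈ 21.89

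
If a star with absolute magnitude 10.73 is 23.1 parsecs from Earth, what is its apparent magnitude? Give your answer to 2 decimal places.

m ≈ 12.55

m = M + 5 log₁₀ d − 5 = 10.73 + 5·1.3636 − 5 = 12.548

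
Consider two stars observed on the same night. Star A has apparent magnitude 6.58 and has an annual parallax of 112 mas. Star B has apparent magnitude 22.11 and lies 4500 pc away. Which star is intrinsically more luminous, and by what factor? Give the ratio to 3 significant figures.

Star A is more luminous, by a factor of 6.41.

Star A: p = 112 mas = 0.112″ → d = 1/p = 8.929 pc
Star A: M = m − 5 log₁₀ d + 5 = 6.58 − 5·0.9508 + 5 = 6.826
Star B: M = m − 5 log₁₀ d + 5 = 22.11 − 5·3.6532 + 5 = 8.844
ΔM = M_A − M_B = 6.826 − (8.844) = -2.018; smaller M is more luminous → Star A.
L ratio = 10^(0.4 |ΔM|) = 10^0.807 = 6.414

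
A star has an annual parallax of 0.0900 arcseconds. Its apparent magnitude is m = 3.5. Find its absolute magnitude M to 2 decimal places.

d = 1/p = 1/0.0900″ = 11.11 pc
5 log₁₀(d/10 pc) = 5 log₁₀(11.11) − 5 = 0.229
M = m − 5 log₁₀(d/10) = 3.5 − 0.229 = 3.271

M ≈ 3.27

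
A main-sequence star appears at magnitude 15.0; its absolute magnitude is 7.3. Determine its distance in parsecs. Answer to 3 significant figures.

d ≈ 347 pc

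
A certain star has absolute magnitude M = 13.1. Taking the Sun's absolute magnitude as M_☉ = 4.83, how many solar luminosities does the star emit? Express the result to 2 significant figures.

L/L_☉ ≈ 4.9×10^-4

M − M_☉ = 13.1 − 4.83 = 8.270
L/L_☉ = 10^(−0.4 (M − M_☉)) = 10^-3.308 = 4.920×10^-4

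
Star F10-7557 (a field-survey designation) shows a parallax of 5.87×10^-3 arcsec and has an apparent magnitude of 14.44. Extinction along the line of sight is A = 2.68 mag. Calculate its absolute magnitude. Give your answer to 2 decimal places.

M ≈ 5.60

d = 1/p = 1/5.87×10^-3″ = 170.4 pc
5 log₁₀(d/10 pc) = 5 log₁₀(170.4) − 5 = 6.157
M = m − 5 log₁₀(d/10) − A = 14.44 − 6.157 − 2.68 = 5.603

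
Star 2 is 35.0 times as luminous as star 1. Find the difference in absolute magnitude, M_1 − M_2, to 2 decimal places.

M_1 − M_2 ≈ 3.86

Pogson: ΔM = −2.5 log₁₀(ratio) = −2.5 log₁₀(35.0) = −2.5 × 1.5441 = -3.860
Star 2 is brighter so has the smaller magnitude: M_1 − M_2 is positive.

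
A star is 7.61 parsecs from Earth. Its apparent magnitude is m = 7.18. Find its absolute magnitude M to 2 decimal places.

M ≈ 7.77

5 log₁₀(d/10 pc) = 5 log₁₀(7.610) − 5 = -0.593
M = m − 5 log₁₀(d/10) = 7.18 + 0.593 = 7.773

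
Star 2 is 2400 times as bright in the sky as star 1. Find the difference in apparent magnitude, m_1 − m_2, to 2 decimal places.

Pogson: Δm = −2.5 log₁₀(ratio) = −2.5 log₁₀(2400) = −2.5 × 3.3802 = -8.451
Star 2 is brighter so has the smaller magnitude: m_1 − m_2 is positive.

m_1 − m_2 ≈ 8.45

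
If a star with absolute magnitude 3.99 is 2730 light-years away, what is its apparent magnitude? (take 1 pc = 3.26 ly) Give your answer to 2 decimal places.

d = 2730 ly / 3.26 = 837.4 pc
m = M + 5 log₁₀ d − 5 = 3.99 + 5·2.9229 − 5 = 13.605

m ≈ 13.60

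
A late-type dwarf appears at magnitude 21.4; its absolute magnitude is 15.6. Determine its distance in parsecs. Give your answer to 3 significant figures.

d ≈ 145 pc

μ = m − M = 5.800
m − M = 5 log₁₀ d − 5
log₁₀ d = (m − M)/5 + 1 = 2.1600
d = 10^2.1600 = 144.5 pc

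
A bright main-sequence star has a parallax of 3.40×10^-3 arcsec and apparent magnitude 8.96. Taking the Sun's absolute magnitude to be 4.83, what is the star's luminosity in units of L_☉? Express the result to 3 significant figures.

d = 1/p = 1/3.40×10^-3″ = 294.1 pc
M = m − 5 log₁₀ d + 5 = 8.96 − 5·2.4685 + 5 = 1.617
M − M_☉ = 1.617 − 4.83 = -3.213
L/L_☉ = 10^(−0.4 × -3.213) = 19.28

L/L_☉ ≈ 19.3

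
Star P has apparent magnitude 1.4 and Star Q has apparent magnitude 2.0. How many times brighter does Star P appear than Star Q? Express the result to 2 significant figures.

1.7

Δm = 1.4 − (2.0) = -0.6
Flux ratio = 10^(−0.4 Δm) = 10^(−0.4 × -0.6) = 10^0.240 = 1.738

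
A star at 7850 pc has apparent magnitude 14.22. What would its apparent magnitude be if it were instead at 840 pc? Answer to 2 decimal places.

m ≈ 9.37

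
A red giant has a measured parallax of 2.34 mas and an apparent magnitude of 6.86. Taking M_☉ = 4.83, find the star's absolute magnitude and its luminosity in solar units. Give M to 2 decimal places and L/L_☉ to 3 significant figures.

d = 1/p = 1000/2.34 mas = 427.4 pc
M = m − 5 log₁₀ d + 5 = 6.86 − 5·2.6308 + 5 = -1.294
M − M_☉ = -1.294 − 4.83 = -6.124
L/L_☉ = 10^(−0.4 × -6.124) = 281.6

M ≈ -1.29; L/L_☉ ≈ 282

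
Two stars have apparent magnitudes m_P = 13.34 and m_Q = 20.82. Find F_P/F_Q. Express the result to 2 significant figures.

Magnitude difference = -7.48
Flux ratio = 10^(−0.4 Δm) = 10^(−0.4 × -7.48) = 10^2.992 = 981.7

F_P/F_Q ≈ 980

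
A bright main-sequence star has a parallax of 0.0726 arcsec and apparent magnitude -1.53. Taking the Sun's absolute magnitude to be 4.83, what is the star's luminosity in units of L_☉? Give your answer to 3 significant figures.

L/L_☉ ≈ 664

d = 1/p = 1/0.0726″ = 13.77 pc
M = m − 5 log₁₀ d + 5 = -1.53 − 5·1.1391 + 5 = -2.225
M − M_☉ = -2.225 − 4.83 = -7.055
L/L_☉ = 10^(−0.4 × -7.055) = 663.9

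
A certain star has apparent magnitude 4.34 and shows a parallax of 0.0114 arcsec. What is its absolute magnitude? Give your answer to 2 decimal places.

M ≈ -0.38

d = 1/p = 1/0.0114″ = 87.72 pc
5 log₁₀(d/10 pc) = 5 log₁₀(87.72) − 5 = 4.715
M = m − 5 log₁₀(d/10) = 4.34 − 4.715 = -0.375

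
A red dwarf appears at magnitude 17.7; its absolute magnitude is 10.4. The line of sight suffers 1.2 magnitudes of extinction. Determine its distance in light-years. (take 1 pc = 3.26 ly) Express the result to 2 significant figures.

m − M = 5 log₁₀(d/10 pc) + A  ⇒  17.7 − (10.4) − 1.2 = 5 log₁₀(d/10)
6.100 = 5 log₁₀(d/10)
log₁₀ d = (m − M − A)/5 + 1 = 2.2200
d = 10^2.2200 = 166.0 pc
= 541.0 ly

d ≈ 540 ly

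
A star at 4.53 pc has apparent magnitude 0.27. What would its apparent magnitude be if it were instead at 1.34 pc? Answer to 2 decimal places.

m ≈ -2.37

Flux ∝ 1/d², so Δm = 5 log₁₀(d₂/d₁) = 5 log₁₀(1.34/4.53) = -2.645
m₂ = m₁ + Δm = 0.27 + (-2.645) = -2.375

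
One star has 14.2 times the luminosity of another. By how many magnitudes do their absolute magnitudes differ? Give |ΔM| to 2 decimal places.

|ΔM| ≈ 2.88

Pogson: ΔM = −2.5 log₁₀(ratio) = −2.5 log₁₀(14.2) = −2.5 × 1.1523 = -2.881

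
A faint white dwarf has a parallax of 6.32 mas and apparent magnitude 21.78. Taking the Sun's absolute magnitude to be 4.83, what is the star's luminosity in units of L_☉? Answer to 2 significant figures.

d = 1/p = 1000/6.32 mas = 158.2 pc
M = m − 5 log₁₀ d + 5 = 21.78 − 5·2.1993 + 5 = 15.784
M − M_☉ = 15.784 − 4.83 = 10.954
L/L_☉ = 10^(−0.4 × 10.954) = 4.155×10^-5

L/L_☉ ≈ 4.2×10^-5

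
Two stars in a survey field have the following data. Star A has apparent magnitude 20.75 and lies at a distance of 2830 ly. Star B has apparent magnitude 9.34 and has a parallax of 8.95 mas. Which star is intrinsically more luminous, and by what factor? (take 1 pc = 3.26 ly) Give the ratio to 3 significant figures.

Star B is more luminous, by a factor of 607.

Star A: d = 2830 ly / 3.26 = 868.1 pc
Star A: M = m − 5 log₁₀ d + 5 = 20.75 − 5·2.9386 + 5 = 11.057
Star B: p = 8.95 mas = 8.95×10^-3″ → d = 1/p = 111.7 pc
Star B: M = m − 5 log₁₀ d + 5 = 9.34 − 5·2.0482 + 5 = 4.099
ΔM = M_A − M_B = 11.057 − (4.099) = 6.958; smaller M is more luminous → Star B.
L ratio = 10^(0.4 |ΔM|) = 10^2.783 = 607.0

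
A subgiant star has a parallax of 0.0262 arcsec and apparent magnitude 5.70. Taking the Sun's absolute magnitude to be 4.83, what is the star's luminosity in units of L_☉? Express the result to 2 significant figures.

L/L_☉ ≈ 6.5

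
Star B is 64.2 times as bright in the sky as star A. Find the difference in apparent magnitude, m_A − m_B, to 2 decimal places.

Pogson: Δm = −2.5 log₁₀(ratio) = −2.5 log₁₀(64.2) = −2.5 × 1.8075 = -4.519
Star B is brighter so has the smaller magnitude: m_A − m_B is positive.

m_A − m_B ≈ 4.52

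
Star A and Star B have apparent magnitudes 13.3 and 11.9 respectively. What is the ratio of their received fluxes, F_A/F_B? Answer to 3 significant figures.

F_A/F_B ≈ 0.275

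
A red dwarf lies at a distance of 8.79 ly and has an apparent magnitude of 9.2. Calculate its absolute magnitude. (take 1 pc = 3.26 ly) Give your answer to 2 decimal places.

M ≈ 12.05

d = 8.79 ly / 3.26 = 2.696 pc
5 log₁₀(d/10 pc) = 5 log₁₀(2.696) − 5 = -2.846
M = m − 5 log₁₀(d/10) = 9.2 + 2.846 = 12.046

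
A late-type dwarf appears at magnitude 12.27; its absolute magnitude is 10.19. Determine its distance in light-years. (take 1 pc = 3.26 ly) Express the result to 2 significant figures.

d ≈ 85 ly

Distance modulus: m − M = 12.27 − (10.19) = 2.080
m − M = 5 log₁₀ d − 5
log₁₀ d = (m − M)/5 + 1 = 1.4160
d = 10^1.4160 = 26.06 pc
= 84.96 ly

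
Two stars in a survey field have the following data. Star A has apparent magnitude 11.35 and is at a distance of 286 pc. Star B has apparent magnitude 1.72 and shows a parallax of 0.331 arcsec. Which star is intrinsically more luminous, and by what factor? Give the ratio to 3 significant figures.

Star A is more luminous, by a factor of 1.26.

Star A: M = m − 5 log₁₀ d + 5 = 11.35 − 5·2.4564 + 5 = 4.068
Star B: d = 1/p = 1/0.331″ = 3.021 pc
Star B: M = m − 5 log₁₀ d + 5 = 1.72 − 5·0.4802 + 5 = 4.319
ΔM = M_A − M_B = 4.068 − (4.319) = -0.251; smaller M is more luminous → Star A.
L ratio = 10^(0.4 |ΔM|) = 10^0.100 = 1.260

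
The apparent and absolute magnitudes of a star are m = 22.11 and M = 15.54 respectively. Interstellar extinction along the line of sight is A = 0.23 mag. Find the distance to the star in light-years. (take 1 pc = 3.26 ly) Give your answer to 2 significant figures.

m − M = 5 log₁₀(d/10 pc) + A  ⇒  22.11 − (15.54) − 0.23 = 5 log₁₀(d/10)
6.340 = 5 log₁₀(d/10)
log₁₀ d = (m − M − A)/5 + 1 = 2.2680
d = 10^2.2680 = 185.4 pc
= 604.3 ly

d ≈ 600 ly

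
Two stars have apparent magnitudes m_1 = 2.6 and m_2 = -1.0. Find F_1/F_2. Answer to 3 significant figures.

Δm = 2.6 − (-1.0) = 3.6
Flux ratio = 10^(−0.4 Δm) = 10^(−0.4 × 3.6) = 10^-1.440 = 0.03631

F_1/F_2 ≈ 0.0363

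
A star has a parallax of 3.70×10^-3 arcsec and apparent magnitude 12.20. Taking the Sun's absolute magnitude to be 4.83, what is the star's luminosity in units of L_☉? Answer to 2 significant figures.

d = 1/p = 1/3.70×10^-3″ = 270.3 pc
M = m − 5 log₁₀ d + 5 = 12.20 − 5·2.4318 + 5 = 5.041
M − M_☉ = 5.041 − 4.83 = 0.211
L/L_☉ = 10^(−0.4 × 0.211) = 0.8234

L/L_☉ ≈ 0.82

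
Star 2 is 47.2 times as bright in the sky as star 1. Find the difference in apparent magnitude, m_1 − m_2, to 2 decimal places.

Pogson: Δm = −2.5 log₁₀(ratio) = −2.5 log₁₀(47.2) = −2.5 × 1.6739 = -4.185
Star 2 is brighter so has the smaller magnitude: m_1 − m_2 is positive.

m_1 − m_2 ≈ 4.18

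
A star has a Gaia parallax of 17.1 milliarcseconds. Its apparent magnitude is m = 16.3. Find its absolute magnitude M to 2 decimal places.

p = 17.1 mas = 0.0171″ → d = 1/p = 58.48 pc
5 log₁₀(d/10 pc) = 5 log₁₀(58.48) − 5 = 3.835
M = m − 5 log₁₀(d/10) = 16.3 − 3.835 = 12.465

M ≈ 12.46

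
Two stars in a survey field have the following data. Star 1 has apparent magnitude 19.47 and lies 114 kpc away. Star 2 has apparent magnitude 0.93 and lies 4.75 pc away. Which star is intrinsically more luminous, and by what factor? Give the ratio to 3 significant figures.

Star 1: d = 114 kpc = 114000 pc
Star 1: M = m − 5 log₁₀ d + 5 = 19.47 − 5·5.0569 + 5 = -0.815
Star 2: M = m − 5 log₁₀ d + 5 = 0.93 − 5·0.6767 + 5 = 2.547
ΔM = M_1 − M_2 = -0.815 − (2.547) = -3.361; smaller M is more luminous → Star 1.
L ratio = 10^(0.4 |ΔM|) = 10^1.344 = 22.10

Star 1 is more luminous, by a factor of 22.1.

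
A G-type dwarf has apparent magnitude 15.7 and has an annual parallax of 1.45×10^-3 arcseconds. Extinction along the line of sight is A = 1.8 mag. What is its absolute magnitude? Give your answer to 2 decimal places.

d = 1/p = 1/1.45×10^-3″ = 689.7 pc
5 log₁₀(d/10 pc) = 5 log₁₀(689.7) − 5 = 9.193
M = m − 5 log₁₀(d/10) − A = 15.7 − 9.193 − 1.8 = 4.707

M ≈ 4.71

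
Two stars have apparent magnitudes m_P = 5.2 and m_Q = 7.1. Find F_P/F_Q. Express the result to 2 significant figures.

F_P/F_Q ≈ 5.8

Magnitude difference = -1.9
Flux ratio = 10^(−0.4 Δm) = 10^(−0.4 × -1.9) = 10^0.760 = 5.754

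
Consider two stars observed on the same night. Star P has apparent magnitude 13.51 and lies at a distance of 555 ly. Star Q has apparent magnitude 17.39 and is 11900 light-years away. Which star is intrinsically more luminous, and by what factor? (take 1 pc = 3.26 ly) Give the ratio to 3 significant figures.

Star Q is more luminous, by a factor of 12.9.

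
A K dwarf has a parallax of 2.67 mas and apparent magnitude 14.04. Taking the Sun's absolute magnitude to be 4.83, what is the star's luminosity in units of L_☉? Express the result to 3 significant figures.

d = 1/p = 1000/2.67 mas = 374.5 pc
M = m − 5 log₁₀ d + 5 = 14.04 − 5·2.5735 + 5 = 6.173
M − M_☉ = 6.173 − 4.83 = 1.343
L/L_☉ = 10^(−0.4 × 1.343) = 0.2904

L/L_☉ ≈ 0.290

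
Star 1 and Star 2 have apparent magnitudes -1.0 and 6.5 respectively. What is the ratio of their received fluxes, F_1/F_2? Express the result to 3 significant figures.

F_1/F_2 ≈ 1000

Δm = -1.0 − (6.5) = -7.5
Flux ratio = 10^(−0.4 Δm) = 10^(−0.4 × -7.5) = 10^3.000 = 1000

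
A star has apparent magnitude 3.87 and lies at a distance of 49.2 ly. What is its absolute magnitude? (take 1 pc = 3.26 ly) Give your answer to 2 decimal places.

d = 49.2 ly / 3.26 = 15.09 pc
5 log₁₀(d/10 pc) = 5 log₁₀(15.09) − 5 = 0.894
M = m − 5 log₁₀(d/10) = 3.87 − 0.894 = 2.976

M ≈ 2.98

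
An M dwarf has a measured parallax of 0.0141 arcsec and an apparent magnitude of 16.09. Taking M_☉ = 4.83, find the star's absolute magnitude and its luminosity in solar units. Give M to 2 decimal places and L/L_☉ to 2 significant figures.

M ≈ 11.84; L/L_☉ ≈ 1.6×10^-3

d = 1/p = 1/0.0141″ = 70.92 pc
M = m − 5 log₁₀ d + 5 = 16.09 − 5·1.8508 + 5 = 11.836
M − M_☉ = 11.836 − 4.83 = 7.006
L/L_☉ = 10^(−0.4 × 7.006) = 1.576×10^-3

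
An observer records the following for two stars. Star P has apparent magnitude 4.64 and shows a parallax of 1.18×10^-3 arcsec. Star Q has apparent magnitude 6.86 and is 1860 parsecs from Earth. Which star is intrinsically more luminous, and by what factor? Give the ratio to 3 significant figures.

Star P: d = 1/p = 1/1.18×10^-3″ = 847.5 pc
Star P: M = m − 5 log₁₀ d + 5 = 4.64 − 5·2.9281 + 5 = -5.001
Star Q: M = m − 5 log₁₀ d + 5 = 6.86 − 5·3.2695 + 5 = -4.488
ΔM = M_P − M_Q = -5.001 − (-4.488) = -0.513; smaller M is more luminous → Star P.
L ratio = 10^(0.4 |ΔM|) = 10^0.205 = 1.604

Star P is more luminous, by a factor of 1.60.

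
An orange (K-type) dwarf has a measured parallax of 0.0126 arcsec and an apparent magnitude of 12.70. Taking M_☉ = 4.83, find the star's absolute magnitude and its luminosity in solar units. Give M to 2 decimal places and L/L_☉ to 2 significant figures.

M ≈ 8.20; L/L_☉ ≈ 0.045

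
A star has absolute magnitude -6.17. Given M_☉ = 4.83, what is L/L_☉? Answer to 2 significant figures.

L/L_☉ ≈ 25000

M − M_☉ = -6.17 − 4.83 = -11.000
L/L_☉ = 10^(−0.4 (M − M_☉)) = 10^4.400 = 25120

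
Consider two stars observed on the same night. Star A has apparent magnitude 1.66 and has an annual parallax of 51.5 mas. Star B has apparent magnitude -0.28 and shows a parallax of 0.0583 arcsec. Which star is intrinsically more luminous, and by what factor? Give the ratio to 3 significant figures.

Star A: p = 51.5 mas = 0.0515″ → d = 1/p = 19.42 pc
Star A: M = m − 5 log₁₀ d + 5 = 1.66 − 5·1.2882 + 5 = 0.219
Star B: d = 1/p = 1/0.0583″ = 17.15 pc
Star B: M = m − 5 log₁₀ d + 5 = -0.28 − 5·1.2343 + 5 = -1.452
ΔM = M_A − M_B = 0.219 − (-1.452) = 1.671; smaller M is more luminous → Star B.
L ratio = 10^(0.4 |ΔM|) = 10^0.668 = 4.659

Star B is more luminous, by a factor of 4.66.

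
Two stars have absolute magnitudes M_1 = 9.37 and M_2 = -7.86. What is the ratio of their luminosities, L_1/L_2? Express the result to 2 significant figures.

L_1/L_2 ≈ 1.3×10^-7

ΔM = M_1 − M_2 = 17.23
L_1/L_2 = 10^(−0.4 ΔM) = 10^-6.892 = 1.282×10^-7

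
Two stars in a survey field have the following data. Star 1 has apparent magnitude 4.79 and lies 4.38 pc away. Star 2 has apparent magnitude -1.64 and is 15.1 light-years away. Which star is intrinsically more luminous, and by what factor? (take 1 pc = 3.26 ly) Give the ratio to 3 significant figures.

Star 2 is more luminous, by a factor of 417.

Star 1: M = m − 5 log₁₀ d + 5 = 4.79 − 5·0.6415 + 5 = 6.583
Star 2: d = 15.1 ly / 3.26 = 4.632 pc
Star 2: M = m − 5 log₁₀ d + 5 = -1.64 − 5·0.6658 + 5 = 0.031
ΔM = M_1 − M_2 = 6.583 − (0.031) = 6.551; smaller M is more luminous → Star 2.
L ratio = 10^(0.4 |ΔM|) = 10^2.621 = 417.4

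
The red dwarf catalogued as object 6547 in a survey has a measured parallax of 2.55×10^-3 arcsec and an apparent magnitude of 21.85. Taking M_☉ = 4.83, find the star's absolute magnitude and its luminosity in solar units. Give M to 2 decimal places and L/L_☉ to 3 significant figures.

M ≈ 13.88; L/L_☉ ≈ 2.39×10^-4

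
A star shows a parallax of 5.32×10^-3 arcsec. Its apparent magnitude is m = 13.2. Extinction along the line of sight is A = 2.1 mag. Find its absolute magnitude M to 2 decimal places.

d = 1/p = 1/5.32×10^-3″ = 188.0 pc
5 log₁₀(d/10 pc) = 5 log₁₀(188.0) − 5 = 6.370
M = m − 5 log₁₀(d/10) − A = 13.2 − 6.370 − 2.1 = 4.730

M ≈ 4.73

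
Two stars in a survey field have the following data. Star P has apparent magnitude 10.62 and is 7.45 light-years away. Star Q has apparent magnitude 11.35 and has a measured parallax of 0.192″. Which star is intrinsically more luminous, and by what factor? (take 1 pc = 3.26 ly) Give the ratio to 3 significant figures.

Star P: d = 7.45 ly / 3.26 = 2.285 pc
Star P: M = m − 5 log₁₀ d + 5 = 10.62 − 5·0.3589 + 5 = 13.825
Star Q: d = 1/p = 1/0.192″ = 5.208 pc
Star Q: M = m − 5 log₁₀ d + 5 = 11.35 − 5·0.7167 + 5 = 12.767
ΔM = M_P − M_Q = 13.825 − (12.767) = 1.059; smaller M is more luminous → Star Q.
L ratio = 10^(0.4 |ΔM|) = 10^0.424 = 2.652

Star Q is more luminous, by a factor of 2.65.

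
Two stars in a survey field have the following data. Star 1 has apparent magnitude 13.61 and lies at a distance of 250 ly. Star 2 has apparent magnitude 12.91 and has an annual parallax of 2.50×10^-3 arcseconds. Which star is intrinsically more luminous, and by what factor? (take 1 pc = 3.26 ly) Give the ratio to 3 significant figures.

Star 2 is more luminous, by a factor of 51.8.

Star 1: d = 250 ly / 3.26 = 76.69 pc
Star 1: M = m − 5 log₁₀ d + 5 = 13.61 − 5·1.8847 + 5 = 9.186
Star 2: d = 1/p = 1/2.50×10^-3″ = 400.0 pc
Star 2: M = m − 5 log₁₀ d + 5 = 12.91 − 5·2.6021 + 5 = 4.900
ΔM = M_1 − M_2 = 9.186 − (4.900) = 4.287; smaller M is more luminous → Star 2.
L ratio = 10^(0.4 |ΔM|) = 10^1.715 = 51.84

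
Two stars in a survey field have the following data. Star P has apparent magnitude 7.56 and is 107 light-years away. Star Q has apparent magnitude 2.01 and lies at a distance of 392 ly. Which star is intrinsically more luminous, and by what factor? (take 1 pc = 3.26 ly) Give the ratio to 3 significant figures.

Star P: d = 107 ly / 3.26 = 32.82 pc
Star P: M = m − 5 log₁₀ d + 5 = 7.56 − 5·1.5162 + 5 = 4.979
Star Q: d = 392 ly / 3.26 = 120.2 pc
Star Q: M = m − 5 log₁₀ d + 5 = 2.01 − 5·2.0801 + 5 = -3.390
ΔM = M_P − M_Q = 4.979 − (-3.390) = 8.370; smaller M is more luminous → Star Q.
L ratio = 10^(0.4 |ΔM|) = 10^3.348 = 2227

Star Q is more luminous, by a factor of 2230.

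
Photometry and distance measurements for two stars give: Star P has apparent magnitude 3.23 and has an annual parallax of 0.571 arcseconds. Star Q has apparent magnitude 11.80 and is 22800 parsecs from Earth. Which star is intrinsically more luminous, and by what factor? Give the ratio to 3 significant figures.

Star P: d = 1/p = 1/0.571″ = 1.751 pc
Star P: M = m − 5 log₁₀ d + 5 = 3.23 − 5·0.2434 + 5 = 7.013
Star Q: M = m − 5 log₁₀ d + 5 = 11.80 − 5·4.3579 + 5 = -4.990
ΔM = M_P − M_Q = 7.013 − (-4.990) = 12.003; smaller M is more luminous → Star Q.
L ratio = 10^(0.4 |ΔM|) = 10^4.801 = 63260

Star Q is more luminous, by a factor of 63300.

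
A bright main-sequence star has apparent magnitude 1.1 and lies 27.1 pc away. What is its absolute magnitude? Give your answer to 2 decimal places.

M ≈ -1.06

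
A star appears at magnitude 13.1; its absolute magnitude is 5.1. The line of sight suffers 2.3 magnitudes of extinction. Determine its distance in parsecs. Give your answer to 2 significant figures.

d ≈ 140 pc

m − M = 5 log₁₀(d/10 pc) + A  ⇒  13.1 − (5.1) − 2.3 = 5 log₁₀(d/10)
5.700 = 5 log₁₀(d/10)
log₁₀ d = (m − M − A)/5 + 1 = 2.1400
d = 10^2.1400 = 138.0 pc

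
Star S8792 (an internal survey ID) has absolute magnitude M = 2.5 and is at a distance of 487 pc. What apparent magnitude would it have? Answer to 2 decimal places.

m ≈ 10.94

m = M + 5 log₁₀ d − 5 = 2.5 + 5·2.6875 − 5 = 10.938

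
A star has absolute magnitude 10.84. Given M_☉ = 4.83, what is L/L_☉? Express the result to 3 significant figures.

M − M_☉ = 10.84 − 4.83 = 6.010
L/L_☉ = 10^(−0.4 (M − M_☉)) = 10^-2.404 = 3.945×10^-3

L/L_☉ ≈ 3.94×10^-3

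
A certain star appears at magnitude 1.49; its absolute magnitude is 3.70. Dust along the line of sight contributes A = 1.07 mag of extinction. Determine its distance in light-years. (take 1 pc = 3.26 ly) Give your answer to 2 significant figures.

m − M = 5 log₁₀(d/10 pc) + A  ⇒  1.49 − (3.70) − 1.07 = 5 log₁₀(d/10)
-3.280 = 5 log₁₀(d/10)
log₁₀ d = (m − M − A)/5 + 1 = 0.3440
d = 10^0.3440 = 2.208 pc
= 7.198 ly

d ≈ 7.2 ly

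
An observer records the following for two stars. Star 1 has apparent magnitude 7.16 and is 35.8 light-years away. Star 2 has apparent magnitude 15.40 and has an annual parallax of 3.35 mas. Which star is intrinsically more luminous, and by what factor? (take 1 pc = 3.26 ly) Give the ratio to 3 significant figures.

Star 1 is more luminous, by a factor of 2.68.

Star 1: d = 35.8 ly / 3.26 = 10.98 pc
Star 1: M = m − 5 log₁₀ d + 5 = 7.16 − 5·1.0407 + 5 = 6.957
Star 2: p = 3.35 mas = 3.35×10^-3″ → d = 1/p = 298.5 pc
Star 2: M = m − 5 log₁₀ d + 5 = 15.40 − 5·2.4750 + 5 = 8.025
ΔM = M_1 − M_2 = 6.957 − (8.025) = -1.069; smaller M is more luminous → Star 1.
L ratio = 10^(0.4 |ΔM|) = 10^0.427 = 2.676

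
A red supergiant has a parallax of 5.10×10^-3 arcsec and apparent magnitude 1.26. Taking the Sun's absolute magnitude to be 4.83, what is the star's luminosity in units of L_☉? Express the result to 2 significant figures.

d = 1/p = 1/5.10×10^-3″ = 196.1 pc
M = m − 5 log₁₀ d + 5 = 1.26 − 5·2.2924 + 5 = -5.202
M − M_☉ = -5.202 − 4.83 = -10.032
L/L_☉ = 10^(−0.4 × -10.032) = 10300

L/L_☉ ≈ 10000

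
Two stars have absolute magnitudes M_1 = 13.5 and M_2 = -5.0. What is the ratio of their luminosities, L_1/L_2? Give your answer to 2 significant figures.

L_1/L_2 ≈ 4.0×10^-8

ΔM = M_1 − M_2 = 18.5
L_1/L_2 = 10^(−0.4 ΔM) = 10^-7.400 = 3.981×10^-8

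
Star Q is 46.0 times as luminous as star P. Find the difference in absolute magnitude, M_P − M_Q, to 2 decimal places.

M_P − M_Q ≈ 4.16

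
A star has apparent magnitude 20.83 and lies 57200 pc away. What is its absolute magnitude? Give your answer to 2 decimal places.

M ≈ 2.04

5 log₁₀(d/10 pc) = 5 log₁₀(57200) − 5 = 18.787
M = m − 5 log₁₀(d/10) = 20.83 − 18.787 = 2.043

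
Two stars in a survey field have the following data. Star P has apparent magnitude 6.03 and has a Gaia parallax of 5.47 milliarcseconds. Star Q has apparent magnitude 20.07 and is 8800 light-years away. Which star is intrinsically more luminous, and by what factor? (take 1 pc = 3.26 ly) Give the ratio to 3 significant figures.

Star P is more luminous, by a factor of 1890.

Star P: p = 5.47 mas = 5.47×10^-3″ → d = 1/p = 182.8 pc
Star P: M = m − 5 log₁₀ d + 5 = 6.03 − 5·2.2620 + 5 = -0.280
Star Q: d = 8800 ly / 3.26 = 2699 pc
Star Q: M = m − 5 log₁₀ d + 5 = 20.07 − 5·3.4313 + 5 = 7.914
ΔM = M_P − M_Q = -0.280 − (7.914) = -8.194; smaller M is more luminous → Star P.
L ratio = 10^(0.4 |ΔM|) = 10^3.277 = 1895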